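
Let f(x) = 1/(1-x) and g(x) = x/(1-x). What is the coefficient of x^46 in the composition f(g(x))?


First simplify the composition: f(g(x)) = 1/(1 - x/(1-x)) = (1-x)/((1-x) - x) = (1-x)/(1-2x).
Now extract the coefficient. Write (1-x)/(1-2x) = 1/(1-2x) - x/(1-2x).
The coefficient of x^n in 1/(1-2x) is 2^n, and in x/(1-2x) is 2^(n-1) (for n >= 1).
So the coefficient of x^46 is 2^46 - 2^45 = 70368744177664 - 35184372088832 = 35184372088832.

35184372088832


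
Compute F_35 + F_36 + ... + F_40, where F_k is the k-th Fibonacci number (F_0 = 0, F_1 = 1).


Use the identity sum_{k=0}^{N} F_k = F_{N+2} - 1 (which follows from F_{k+2} - F_{k+1} = F_k). Then
sum_{k=35}^{40} F_k = (F_{42} - 1) - (F_{36} - 1) = F_{42} - F_{36}.
Computing: F_{42} = 267914296, F_{36} = 14930352, so
Sum = 267914296 - 14930352 = 252983944.

252983944


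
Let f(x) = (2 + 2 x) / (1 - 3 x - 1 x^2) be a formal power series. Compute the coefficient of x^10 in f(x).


Write f(x) = sum_{k>=0} a_k x^k. Multiplying both sides by 1 - 3 x - 1 x^2 gives
(1 - 3 x - 1 x^2) sum_{k>=0} a_k x^k = 2 + 2 x.
Matching coefficients:
 x^0: a_0 = 2
 x^1: a_1 - 3 a_0 = 2  =>  a_1 = 3*2 + 2 = 8
 x^k (k >= 2): a_k = 3 a_{k-1} + 1 a_{k-2}.
Iterating: a_2 = 26, a_3 = 86, a_4 = 284, a_5 = 938, a_6 = 3098, a_7 = 10232, a_8 = 33794, a_9 = 111614, a_10 = 368636.
So the coefficient of x^10 is 368636.

368636


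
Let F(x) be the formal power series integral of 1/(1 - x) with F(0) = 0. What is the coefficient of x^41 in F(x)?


1/(1 - x) = sum_{k>=0} x^k. Integrating termwise and using F(0) = 0 gives
F(x) = sum_{k>=0} x^(k+1) / (k+1) = sum_{m>=1} x^m / m = -ln(1 - x).
So the coefficient of x^41 is 1/41 = 1/41.

1/41


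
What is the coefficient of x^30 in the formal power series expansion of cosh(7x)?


The Maclaurin series is cosh(t) = sum_{m>=0} t^(2m) / (2m)!, so substituting t = 7x, only even powers of x are nonzero, with coefficient of x^(2m) equal to 7^(2m) / (2m)!.
For x^30 the coefficient is 7^30/30! = 22539340290692258087863249/265252859812191058636308480000000 = 9387480337647754305649/110475993257888820756480000000.

9387480337647754305649/110475993257888820756480000000


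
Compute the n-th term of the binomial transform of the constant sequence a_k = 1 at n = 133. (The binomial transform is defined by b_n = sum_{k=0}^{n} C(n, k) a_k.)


With a_k = 1 for all k, b_n = sum_{k=0}^{n} C(n, k) = 2^n by the binomial theorem.
For n = 133: 2^133 = 10889035741470030830827987437816582766592.

10889035741470030830827987437816582766592


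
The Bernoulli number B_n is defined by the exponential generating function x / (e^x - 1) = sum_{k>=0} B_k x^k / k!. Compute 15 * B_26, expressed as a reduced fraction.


Bernoulli numbers can also be computed recursively via B_0 = 1 and sum_{j=0}^{m} C(m+1, j) B_j = 0 for m >= 1. Odd-index Bernoulli numbers vanish for k >= 3.
Computing B_26 = 8553103/6, so 15 * B_26 = 15 * 8553103/6 = 42765515/2.

42765515/2


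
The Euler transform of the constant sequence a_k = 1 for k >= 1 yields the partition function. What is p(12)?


The Euler transform converts the sequence a_k = 1 into the number of integer partitions.
Using the recurrence or dynamic programming:
p(12) = 77

77


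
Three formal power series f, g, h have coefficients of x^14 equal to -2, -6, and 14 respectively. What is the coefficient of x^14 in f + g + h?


Series addition is componentwise:
-2 + -6 + 14
= 6

6


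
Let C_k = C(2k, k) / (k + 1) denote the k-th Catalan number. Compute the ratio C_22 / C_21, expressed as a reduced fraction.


Using C_k = (2k)! / (k! (k+1)!), the ratio C_{k+1}/C_k simplifies to
C_{k+1}/C_k = [(2k+2)! / ((k+1)! (k+2)!)] * [k! (k+1)! / (2k)!]
 = (2k+2)(2k+1) / ((k+1)(k+2)) = 2(2k+1) / (k+2).
For k = 21: 2(2*21 + 1) / (21 + 2) = 86/23 = 86/23.

86/23


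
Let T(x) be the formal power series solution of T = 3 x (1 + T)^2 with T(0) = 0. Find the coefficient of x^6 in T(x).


Apply the Lagrange inversion formula: if T = 3 x * phi(T) with phi(t) = (1 + t)^2, then [x^n] T = 3^n * (1/n) [t^(n-1)] phi(t)^n = 3^n * (1/n) [t^(n-1)] (1 + t)^(2n) = 3^n * (1/n) C(2n, n-1).
Using the identity C(2n, n-1) = C(2n, n) * n / (n+1), the unscaled factor equals C(2n, n) / (n+1) = C_n, the n-th Catalan number.
For n = 6: C_6 = C(12, 6) / 7 = 924/7 = 132.
With the 3^6 = 729 factor, the coefficient is 729 * 132 = 96228.

96228


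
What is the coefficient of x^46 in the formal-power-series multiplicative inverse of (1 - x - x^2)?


Let the inverse be f(x) = sum_{k>=0} a_k x^k. From f(x) * (1 - x - x^2) = 1 and matching coefficients:
 x^0: a_0 = 1.
 x^1: a_1 - a_0 = 0, so a_1 = 1.
 x^k (k >= 2): a_k - a_{k-1} - a_{k-2} = 0, i.e. a_k = a_{k-1} + a_{k-2}.
This is the Fibonacci-type recurrence shifted so that a_0 = a_1 = 1.
Iterating: a_0=1, a_1=1, a_2=2, a_3=3, a_4=5, a_5=8, a_6=13, a_7=21, a_8=34, a_9=55, ...
a_46 = 2971215073.

2971215073


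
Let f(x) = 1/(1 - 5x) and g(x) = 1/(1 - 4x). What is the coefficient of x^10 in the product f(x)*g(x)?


The coefficient of x^n in f*g is the Cauchy product: sum_{k=0}^{n} a^k * b^(n-k).
With a=5, b=4, n=10:
sum_{k=0}^{10} 5^k * 4^(10-k)
= 44633821

44633821


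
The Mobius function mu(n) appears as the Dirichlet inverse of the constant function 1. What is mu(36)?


36 has a squared prime factor, so mu(36) = 0.
Factorization reveals a repeated prime.

0


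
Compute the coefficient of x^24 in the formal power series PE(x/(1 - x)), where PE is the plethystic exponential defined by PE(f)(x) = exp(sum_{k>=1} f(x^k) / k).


For f(x) = x/(1 - x) we have
sum_{k>=1} f(x^k) / k = sum_{k>=1} (1/k) * x^k / (1 - x^k) = sum_{k, m >= 1} x^(k m) / k,
which after exponentiating simplifies to
PE(x/(1 - x)) = prod_{k>=1} 1 / (1 - x^k).
This is the generating function for the partition function p(n), so the coefficient of x^24 is p(24).
Computing p(24) by dynamic programming over parts 1, 2, ..., 24: p(24) = 1575.

1575


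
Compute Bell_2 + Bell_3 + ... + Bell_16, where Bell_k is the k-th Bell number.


Recall Bell_k counts set partitions of a k-set (with Bell_0 = 1 by convention).
Bell_2 through Bell_16: 2, 5, 15, 52, 203, 877, 4140, 21147, 115975, 678570, 4213597, 27644437, 190899322, 1382958545, 10480142147
Sum = 2 + 5 + 15 + 52 + 203 + 877 + 4140 + 21147 + 115975 + 678570 + 4213597 + 27644437 + 190899322 + 1382958545 + 10480142147 = 12086679034.

12086679034


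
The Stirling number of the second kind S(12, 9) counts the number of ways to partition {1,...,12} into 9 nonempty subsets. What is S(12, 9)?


Using the explicit formula S(n,k) = (1/k!) sum_{j=0}^{k} (-1)^(k-j) C(k,j) j^n:
S(12, 9) = 22275
Equivalently, S(n,k) is n! times the coefficient of x^n in the EGF (e^x - 1)^k / k!.

22275


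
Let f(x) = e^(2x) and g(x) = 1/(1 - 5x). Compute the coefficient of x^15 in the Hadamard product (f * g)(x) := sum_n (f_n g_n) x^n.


Expanding: f_k = 2^k/k! (from e^(2x)) and g_k = 5^k (from 1/(1 - 5x)). So the Hadamard coefficient (f * g)_k = 2^k 5^k / k! = (10)^k / k!.
For k = 15: 10^15/15! = 1000000000000000/1307674368000 = 3906250000/5108103.

3906250000/5108103


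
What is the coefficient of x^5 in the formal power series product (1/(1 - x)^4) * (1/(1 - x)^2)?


Combine the factors: (1/(1 - x)^4) * (1/(1 - x)^2) = 1/(1 - x)^6.
Then use 1/(1 - x)^r = sum_{k>=0} C(k + r - 1, r - 1) x^k with r = 6 and k = 5:
C(10, 5) = 252.

252


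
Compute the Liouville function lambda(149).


The Liouville function is lambda(k) = (-1)^Omega(k), where Omega(k) counts the prime factors of k with multiplicity.
Factoring: 149 = 149, so Omega(149) = 1.
lambda(149) = (-1)^1 = -1.

-1


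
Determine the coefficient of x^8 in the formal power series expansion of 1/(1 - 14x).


The geometric series identity gives 1/(1 - c x) = sum_{k>=0} c^k x^k, so the coefficient of x^k is c^k.
Here c = 14 and k = 8.
Computing: 14^8 = 1475789056

1475789056


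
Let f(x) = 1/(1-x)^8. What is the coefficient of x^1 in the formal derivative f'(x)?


Differentiate: d/dx [ 1/(1-x)^r ] = r / (1-x)^(r+1).
Here r = 8, so f'(x) = 8 / (1-x)^9.
The expansion of 1/(1-x)^(r+1) has coefficient of x^n equal to C(n+r, r).
So the coefficient of x^1 in f'(x) is
8 * C(9, 8) = 8 * 9 = 72

72


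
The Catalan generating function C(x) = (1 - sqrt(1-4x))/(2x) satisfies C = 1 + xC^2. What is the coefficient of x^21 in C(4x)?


Substituting x -> 4x scales the n-th coefficient by 4^n, so [x^21] C(4x) = 4^21 * C_21.
C_21 = C(2*21, 21)/(22) = 538257874440/22 = 24466267020.
So 4^21 * 24466267020 = 4398046511104 * 24466267020 = 107603780307049858990080.

107603780307049858990080


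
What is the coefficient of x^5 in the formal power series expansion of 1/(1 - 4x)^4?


The general identity 1/(1 - c x)^r = sum_{k>=0} c^k C(k + r - 1, r - 1) x^k follows by substituting y = c x into 1/(1 - y)^r = sum_{k>=0} C(k + r - 1, r - 1) y^k.
For c = 4, r = 4, k = 5:
4^5 * C(8, 3) = 1024 * 56 = 57344.

57344


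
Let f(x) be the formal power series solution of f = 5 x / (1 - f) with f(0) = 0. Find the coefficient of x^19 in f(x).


Apply Lagrange inversion: f = 5 x * phi(f) with phi(t) = 1/(1 - t), so
[x^n] f = 5^n * (1/n) [t^(n-1)] phi(t)^n = 5^n * (1/n) [t^(n-1)] (1 - t)^(-n) = 5^n * (1/n) C(2n - 2, n - 1) = 5^n * C_{n-1}.
For n = 19: C_18 = C(36, 18) / 19 = 9075135300/19 = 477638700.
With the 5^19 = 19073486328125 factor, the coefficient is 19073486328125 * 477638700 = 9110235214233398437500.

9110235214233398437500


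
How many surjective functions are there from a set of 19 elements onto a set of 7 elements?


By inclusion-exclusion on which target elements are missed, the number of surjections from an n-set onto a k-set is
surj(n, k) = sum_{j=0}^{k} (-1)^j C(k, j) (k - j)^n.
Equivalently surj(n, k) = k! * S(n, k), where S(n, k) is the Stirling number of the second kind.
For n = 19, k = 7:
S(19, 7) = 1492924634839, so
surj = 7! * 1492924634839 = 5040 * 1492924634839 = 7524340159588560.

7524340159588560


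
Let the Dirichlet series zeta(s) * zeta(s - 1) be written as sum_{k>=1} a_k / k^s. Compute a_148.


Convolution gives a_k = sum_{d | k} d * 1 = sum_{d | k} d = sigma(k), the sum of positive divisors of k.
For k = 148, the divisors are 1, 2, 4, 37, 74, 148, so
sigma(148) = 1 + 2 + 4 + 37 + 74 + 148 = 266.

266


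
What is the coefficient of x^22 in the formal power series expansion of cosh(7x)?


The Maclaurin series is cosh(t) = sum_{m>=0} t^(2m) / (2m)!, so substituting t = 7x, only even powers of x are nonzero, with coefficient of x^(2m) equal to 7^(2m) / (2m)!.
For x^22 the coefficient is 7^22/22! = 3909821048582988049/1124000727777607680000 = 11398895185373143/3276970051829760000.

11398895185373143/3276970051829760000


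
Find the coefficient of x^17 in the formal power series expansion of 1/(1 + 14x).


Write 1/(1 + c x) = 1/(1 - (-c) x) and apply the geometric-series identity
1/(1 - y) = sum_{k>=0} y^k to get 1/(1 + c x) = sum_{k>=0} (-c)^k x^k.
So the coefficient of x^k is (-c)^k = (-1)^k * c^k.
Here c = 14 and k = 17:
(-14)^17 = -1 * 30491346729331195904 = -30491346729331195904

-30491346729331195904


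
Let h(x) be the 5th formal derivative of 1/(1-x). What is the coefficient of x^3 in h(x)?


Differentiating 5 times: d^5/dx^5 [1/(1-x)] = 5!/(1-x)^6.
The expansion 1/(1-x)^6 = sum_{k>=0} C(k+5, 5) x^k, so the coefficient of x^n in 5!/(1-x)^6 is 5! * C(n+5, 5).
For n = 3: 120 * C(8, 5) = 120 * 56 = 6720

6720


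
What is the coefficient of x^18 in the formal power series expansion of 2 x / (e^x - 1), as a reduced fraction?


The exponential generating function for Bernoulli numbers is
x / (e^x - 1) = sum_{k>=0} B_k x^k / k!.
So the coefficient of x^18 in 2 x / (e^x - 1) is 2 B_18 / 18!.
Computing: B_18 = 43867/798, 18! = 6402373705728000, giving
2 * 43867/798 / 6402373705728000 = 43867/2554547108585472000.

43867/2554547108585472000


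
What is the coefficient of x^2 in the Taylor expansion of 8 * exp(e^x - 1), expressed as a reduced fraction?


exp(e^x - 1) = sum_{k>=0} Bell_k x^k / k!, where Bell_k is the k-th Bell number.
So the coefficient of x^2 is 8 * Bell_2 / 2!.
Computing: Bell_2 = 2 and 2! = 2, giving
8 * 2/2 = 8.

8


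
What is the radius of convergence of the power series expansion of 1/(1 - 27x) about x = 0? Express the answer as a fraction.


Expanding 1/(1 - 27x) = sum_{k>=0} 27^k x^k, the series converges when |27x| < 1, i.e., |x| < 1/27.
So the radius of convergence is 1/27 = 1/27.

1/27


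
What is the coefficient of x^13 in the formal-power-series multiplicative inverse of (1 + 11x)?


The inverse is 1/(1 + 11x). Apply the geometric identity 1/(1 - y) = sum_{k>=0} y^k with y = -11x:
1/(1 + 11x) = sum_{k>=0} (-11)^k x^k.
So the coefficient of x^13 is (-11)^13 = -34522712143931.

-34522712143931


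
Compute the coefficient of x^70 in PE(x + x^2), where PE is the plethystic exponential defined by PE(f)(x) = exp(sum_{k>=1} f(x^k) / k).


With f(x) = x + x^2, the exponent is sum_{k>=1} (x^k + x^(2k)) / k = -ln(1 - x) - ln(1 - x^2). Exponentiating:
PE(x + x^2) = 1 / ((1 - x)(1 - x^2)).
This is the generating function for partitions of n into parts of size 1 or 2. The number of 2's can be any j in 0..35, and the rest are 1's, so
[x^70] = floor(70/2) + 1 = 36.

36


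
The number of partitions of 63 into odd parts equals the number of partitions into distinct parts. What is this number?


Computing partitions of 63 into odd parts (1, 3, 5, ...):
Using the generating function prod_{k>=0} 1/(1-x^(2k+1)),
the count is 14848

14848


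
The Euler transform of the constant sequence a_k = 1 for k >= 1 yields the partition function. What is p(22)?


The Euler transform converts the sequence a_k = 1 into the number of integer partitions.
Using the recurrence or dynamic programming:
p(22) = 1002

1002


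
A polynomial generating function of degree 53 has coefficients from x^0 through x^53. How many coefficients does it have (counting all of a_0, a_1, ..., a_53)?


A polynomial of degree 53 takes the form a_0 + a_1 x + ... + a_53 x^53.
The number of coefficients is 53 + 1 = 54.

54


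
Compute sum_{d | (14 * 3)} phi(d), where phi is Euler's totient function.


First, 14 * 3 = 42. One classical identity is sum_{d | n} phi(d) = n (each k in [1, n] has a unique gcd with n, and among the k's with gcd(k, n) = n/d there are phi(d) of them). So the sum equals 42. We also verify directly:
Divisors of 42: 1, 2, 3, 6, 7, 14, 21, 42.
phi values: 1, 1, 2, 2, 6, 6, 12, 12.
Sum = 42.

42


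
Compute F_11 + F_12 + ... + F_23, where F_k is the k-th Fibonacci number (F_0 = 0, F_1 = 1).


Use the identity sum_{k=0}^{N} F_k = F_{N+2} - 1 (which follows from F_{k+2} - F_{k+1} = F_k). Then
sum_{k=11}^{23} F_k = (F_{25} - 1) - (F_{12} - 1) = F_{25} - F_{12}.
Computing: F_{25} = 75025, F_{12} = 144, so
Sum = 75025 - 144 = 74881.

74881


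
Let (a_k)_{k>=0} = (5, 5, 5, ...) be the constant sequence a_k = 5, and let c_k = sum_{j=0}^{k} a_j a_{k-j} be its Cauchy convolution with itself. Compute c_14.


Since a_j = 5 for all j >= 0, the convolution sum becomes
c_k = sum_{j=0}^{k} 5 * 5 = 25 * (k + 1).
Equivalently, the generating function of (a_k) is 5/(1 - x) and its square is 25/(1 - x)^2 = sum_{k>=0} 25(k + 1) x^k.
For k = 14: 25 * 15 = 375.

375


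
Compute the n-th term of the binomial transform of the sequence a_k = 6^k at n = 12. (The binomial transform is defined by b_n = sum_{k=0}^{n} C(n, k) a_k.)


With a_k = 6^k, b_n = sum_{k=0}^{n} C(n, k) 6^k = (1 + 6)^n by the binomial theorem.
For n = 12: (1 + 6)^12 = 7^12 = 13841287201.

13841287201


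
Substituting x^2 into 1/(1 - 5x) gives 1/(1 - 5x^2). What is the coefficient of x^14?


The coefficient of x^(2m) in 1/(1 - 5x^2) is 5^m.
With n = 14 = 2*7, the coefficient is 5^7 = 78125.

78125


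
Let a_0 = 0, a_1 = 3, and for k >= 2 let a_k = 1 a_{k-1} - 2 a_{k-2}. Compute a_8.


Iterating the recurrence forward:
a_0 = 0
a_1 = 3
a_2 = 1*3 - 2*0 = 3
a_3 = 1*3 - 2*3 = -3
a_4 = 1*-3 - 2*3 = -9
a_5 = 1*-9 - 2*-3 = -3
a_6 = 1*-3 - 2*-9 = 15
a_7 = 1*15 - 2*-3 = 21
a_8 = 1*21 - 2*15 = -9
So a_8 = -9.

-9


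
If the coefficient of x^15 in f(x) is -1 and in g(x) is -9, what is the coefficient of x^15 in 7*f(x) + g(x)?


Scalar multiplication scales coefficients: 7 * -1 = -7.
Then add the g coefficient: -7 + -9
= -16

-16


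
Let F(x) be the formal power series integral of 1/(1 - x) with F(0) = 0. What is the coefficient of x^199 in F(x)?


1/(1 - x) = sum_{k>=0} x^k. Integrating termwise and using F(0) = 0 gives
F(x) = sum_{k>=0} x^(k+1) / (k+1) = sum_{m>=1} x^m / m = -ln(1 - x).
So the coefficient of x^199 is 1/199 = 1/199.

1/199


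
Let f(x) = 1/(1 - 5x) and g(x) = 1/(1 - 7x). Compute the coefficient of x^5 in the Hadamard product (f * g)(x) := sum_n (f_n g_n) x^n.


f has coefficients f_k = 5^k and g has coefficients g_k = 7^k, so the Hadamard product has coefficient (f*g)_k = 5^k * 7^k = 35^k.
For k = 5: 35^5 = 52521875.

52521875


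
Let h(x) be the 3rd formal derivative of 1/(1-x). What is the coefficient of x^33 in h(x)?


Differentiating 3 times: d^3/dx^3 [1/(1-x)] = 3!/(1-x)^4.
The expansion 1/(1-x)^4 = sum_{k>=0} C(k+3, 3) x^k, so the coefficient of x^n in 3!/(1-x)^4 is 3! * C(n+3, 3).
For n = 33: 6 * C(36, 3) = 6 * 7140 = 42840

42840


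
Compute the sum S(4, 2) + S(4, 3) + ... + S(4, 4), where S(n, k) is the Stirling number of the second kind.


By definition, S(n, k) counts partitions of an n-set into exactly k nonempty blocks.
Computing row n = 4 for k = 2..4:
S(4, k): 7, 6, 1
Sum = 14.

14


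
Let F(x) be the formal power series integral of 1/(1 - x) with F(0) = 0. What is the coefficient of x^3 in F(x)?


1/(1 - x) = sum_{k>=0} x^k. Integrating termwise and using F(0) = 0 gives
F(x) = sum_{k>=0} x^(k+1) / (k+1) = sum_{m>=1} x^m / m = -ln(1 - x).
So the coefficient of x^3 is 1/3 = 1/3.

1/3


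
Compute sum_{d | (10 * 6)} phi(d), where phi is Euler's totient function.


First, 10 * 6 = 60. One classical identity is sum_{d | n} phi(d) = n (each k in [1, n] has a unique gcd with n, and among the k's with gcd(k, n) = n/d there are phi(d) of them). So the sum equals 60. We also verify directly:
Divisors of 60: 1, 2, 3, 4, 5, 6, 10, 12, 15, 20, 30, 60.
phi values: 1, 1, 2, 2, 4, 2, 4, 4, 8, 8, 8, 16.
Sum = 60.

60


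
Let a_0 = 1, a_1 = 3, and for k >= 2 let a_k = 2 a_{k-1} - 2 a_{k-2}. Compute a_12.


Iterating the recurrence forward:
a_0 = 1
a_1 = 3
a_2 = 2*3 - 2*1 = 4
a_3 = 2*4 - 2*3 = 2
a_4 = 2*2 - 2*4 = -4
a_5 = 2*-4 - 2*2 = -12
a_6 = 2*-12 - 2*-4 = -16
a_7 = 2*-16 - 2*-12 = -8
a_8 = 2*-8 - 2*-16 = 16
a_9 = 2*16 - 2*-8 = 48
a_10 = 2*48 - 2*16 = 64
a_11 = 2*64 - 2*48 = 32
a_12 = 2*32 - 2*64 = -64
So a_12 = -64.

-64


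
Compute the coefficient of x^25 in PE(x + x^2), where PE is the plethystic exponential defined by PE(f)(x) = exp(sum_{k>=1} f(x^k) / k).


With f(x) = x + x^2, the exponent is sum_{k>=1} (x^k + x^(2k)) / k = -ln(1 - x) - ln(1 - x^2). Exponentiating:
PE(x + x^2) = 1 / ((1 - x)(1 - x^2)).
This is the generating function for partitions of n into parts of size 1 or 2. The number of 2's can be any j in 0..12, and the rest are 1's, so
[x^25] = floor(25/2) + 1 = 13.

13


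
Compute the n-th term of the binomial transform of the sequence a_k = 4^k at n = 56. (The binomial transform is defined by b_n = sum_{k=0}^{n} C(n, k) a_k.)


With a_k = 4^k, b_n = sum_{k=0}^{n} C(n, k) 4^k = (1 + 4)^n by the binomial theorem.
For n = 56: (1 + 4)^56 = 5^56 = 1387778780781445675529539585113525390625.

1387778780781445675529539585113525390625


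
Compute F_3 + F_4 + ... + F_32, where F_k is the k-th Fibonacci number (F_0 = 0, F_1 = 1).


Use the identity sum_{k=0}^{N} F_k = F_{N+2} - 1 (which follows from F_{k+2} - F_{k+1} = F_k). Then
sum_{k=3}^{32} F_k = (F_{34} - 1) - (F_{4} - 1) = F_{34} - F_{4}.
Computing: F_{34} = 5702887, F_{4} = 3, so
Sum = 5702887 - 3 = 5702884.

5702884


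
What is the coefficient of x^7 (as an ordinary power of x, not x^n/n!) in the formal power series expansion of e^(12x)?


The exponential series is e^y = sum_{k>=0} y^k / k!. Substituting y = 12x gives
e^(12x) = sum_{k>=0} 12^k x^k / k!.
So the coefficient of x^n is a^n/n! with a = 12, n = 7:
12^7 / 7! = 35831808/5040 = 248832/35

248832/35


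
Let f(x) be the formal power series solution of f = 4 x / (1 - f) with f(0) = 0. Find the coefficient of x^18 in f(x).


Apply Lagrange inversion: f = 4 x * phi(f) with phi(t) = 1/(1 - t), so
[x^n] f = 4^n * (1/n) [t^(n-1)] phi(t)^n = 4^n * (1/n) [t^(n-1)] (1 - t)^(-n) = 4^n * (1/n) C(2n - 2, n - 1) = 4^n * C_{n-1}.
For n = 18: C_17 = C(34, 17) / 18 = 2333606220/18 = 129644790.
With the 4^18 = 68719476736 factor, the coefficient is 68719476736 * 129644790 = 8909122130348605440.

8909122130348605440


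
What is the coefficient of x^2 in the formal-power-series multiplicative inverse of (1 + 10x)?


The inverse is 1/(1 + 10x). Apply the geometric identity 1/(1 - y) = sum_{k>=0} y^k with y = -10x:
1/(1 + 10x) = sum_{k>=0} (-10)^k x^k.
So the coefficient of x^2 is (-10)^2 = 100.

100


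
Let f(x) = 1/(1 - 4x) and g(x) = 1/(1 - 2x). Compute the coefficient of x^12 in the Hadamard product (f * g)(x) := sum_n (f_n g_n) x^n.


f has coefficients f_k = 4^k and g has coefficients g_k = 2^k, so the Hadamard product has coefficient (f*g)_k = 4^k * 2^k = 8^k.
For k = 12: 8^12 = 68719476736.

68719476736


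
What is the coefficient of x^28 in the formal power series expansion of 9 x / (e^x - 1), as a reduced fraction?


The exponential generating function for Bernoulli numbers is
x / (e^x - 1) = sum_{k>=0} B_k x^k / k!.
So the coefficient of x^28 in 9 x / (e^x - 1) is 9 B_28 / 28!.
Computing: B_28 = -23749461029/870, 28! = 304888344611713860501504000000, giving
9 * -23749461029/870 / 304888344611713860501504000000 = -3392780147/4210362854161762835496960000000.

-3392780147/4210362854161762835496960000000


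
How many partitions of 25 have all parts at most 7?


Using the generating function (1-x)^(-1)(1-x^2)^(-1)...(1-x^7)^(-1),
the coefficient of x^25 counts these restricted partitions.
Result = 860

860


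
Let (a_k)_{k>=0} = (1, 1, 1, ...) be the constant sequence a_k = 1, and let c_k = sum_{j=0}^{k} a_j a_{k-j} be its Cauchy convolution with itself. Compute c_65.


Since a_j = 1 for all j >= 0, the convolution sum becomes
c_k = sum_{j=0}^{k} 1 * 1 = 1 * (k + 1).
Equivalently, the generating function of (a_k) is 1/(1 - x) and its square is 1/(1 - x)^2 = sum_{k>=0} 1(k + 1) x^k.
For k = 65: 1 * 66 = 66.

66


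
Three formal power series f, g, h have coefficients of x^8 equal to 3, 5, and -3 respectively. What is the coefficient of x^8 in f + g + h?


Series addition is componentwise:
3 + 5 + -3
= 5

5


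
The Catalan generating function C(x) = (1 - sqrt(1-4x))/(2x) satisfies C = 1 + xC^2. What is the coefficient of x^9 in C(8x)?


Substituting x -> 8x scales the n-th coefficient by 8^n, so [x^9] C(8x) = 8^9 * C_9.
C_9 = C(2*9, 9)/(10) = 48620/10 = 4862.
So 8^9 * 4862 = 134217728 * 4862 = 652566593536.

652566593536


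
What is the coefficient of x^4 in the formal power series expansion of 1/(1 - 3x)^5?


The general identity 1/(1 - c x)^r = sum_{k>=0} c^k C(k + r - 1, r - 1) x^k follows by substituting y = c x into 1/(1 - y)^r = sum_{k>=0} C(k + r - 1, r - 1) y^k.
For c = 3, r = 5, k = 4:
3^4 * C(8, 4) = 81 * 70 = 5670.

5670


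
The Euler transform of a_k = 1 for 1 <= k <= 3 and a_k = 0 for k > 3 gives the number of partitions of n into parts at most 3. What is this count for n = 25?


Partitions of 25 into parts at most 3:
Using generating function (1-x)^(-1)(1-x^2)^(-1)(1-x^3)^(-1),
the coefficient of x^25 = 65

65


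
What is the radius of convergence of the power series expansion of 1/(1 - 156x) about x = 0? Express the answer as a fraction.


Expanding 1/(1 - 156x) = sum_{k>=0} 156^k x^k, the series converges when |156x| < 1, i.e., |x| < 1/156.
So the radius of convergence is 1/156 = 1/156.

1/156


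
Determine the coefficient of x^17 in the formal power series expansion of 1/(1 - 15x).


The geometric series identity gives 1/(1 - c x) = sum_{k>=0} c^k x^k, so the coefficient of x^k is c^k.
Here c = 15 and k = 17.
Computing: 15^17 = 98526125335693359375

98526125335693359375


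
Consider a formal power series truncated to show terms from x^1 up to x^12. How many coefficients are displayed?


From x^1 to x^12 inclusive, the count is 12 - 1 + 1 = 12.

12


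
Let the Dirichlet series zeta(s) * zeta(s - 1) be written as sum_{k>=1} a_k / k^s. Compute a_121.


Convolution gives a_k = sum_{d | k} d * 1 = sum_{d | k} d = sigma(k), the sum of positive divisors of k.
For k = 121, the divisors are 1, 11, 121, so
sigma(121) = 1 + 11 + 121 = 133.

133


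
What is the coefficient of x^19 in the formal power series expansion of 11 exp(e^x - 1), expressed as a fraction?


exp(e^x - 1) is the exponential generating function for the Bell numbers Bell_k: exp(e^x - 1) = sum_{k>=0} Bell_k x^k / k!.
So the coefficient of x^19 in 11 exp(e^x - 1) is 11 Bell_19 / 19!.
Computing: Bell_19 = 5832742205057 and 19! = 121645100408832000, giving
11 * 5832742205057/121645100408832000 = 5832742205057/11058645491712000.

5832742205057/11058645491712000


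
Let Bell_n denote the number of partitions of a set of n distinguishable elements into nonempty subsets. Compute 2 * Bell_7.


Bell_7 can be computed from the Bell triangle or from Dobinski's identity Bell_n = (1/e) * sum_{k>=0} k^n / k!.
Computing Bell_7 = 877.
Then 2 * 877 = 1754.

1754


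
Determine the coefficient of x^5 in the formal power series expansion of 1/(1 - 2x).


The geometric series identity gives 1/(1 - c x) = sum_{k>=0} c^k x^k, so the coefficient of x^k is c^k.
Here c = 2 and k = 5.
Computing: 2^5 = 32

32


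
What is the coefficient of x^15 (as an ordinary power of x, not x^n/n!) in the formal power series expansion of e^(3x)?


The exponential series is e^y = sum_{k>=0} y^k / k!. Substituting y = 3x gives
e^(3x) = sum_{k>=0} 3^k x^k / k!.
So the coefficient of x^n is a^n/n! with a = 3, n = 15:
3^15 / 15! = 14348907/1307674368000 = 19683/1793792000

19683/1793792000


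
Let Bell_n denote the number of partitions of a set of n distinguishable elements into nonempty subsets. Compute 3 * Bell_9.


Bell_9 can be computed from the Bell triangle or from Dobinski's identity Bell_n = (1/e) * sum_{k>=0} k^n / k!.
Computing Bell_9 = 21147.
Then 3 * 21147 = 63441.

63441


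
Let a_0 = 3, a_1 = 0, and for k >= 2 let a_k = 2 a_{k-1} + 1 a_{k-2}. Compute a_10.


Iterating the recurrence forward:
a_0 = 3
a_1 = 0
a_2 = 2*0 + 1*3 = 3
a_3 = 2*3 + 1*0 = 6
a_4 = 2*6 + 1*3 = 15
a_5 = 2*15 + 1*6 = 36
a_6 = 2*36 + 1*15 = 87
a_7 = 2*87 + 1*36 = 210
a_8 = 2*210 + 1*87 = 507
a_9 = 2*507 + 1*210 = 1224
a_10 = 2*1224 + 1*507 = 2955
So a_10 = 2955.

2955


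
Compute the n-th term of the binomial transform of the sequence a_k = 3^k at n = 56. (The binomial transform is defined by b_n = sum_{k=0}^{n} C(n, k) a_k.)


With a_k = 3^k, b_n = sum_{k=0}^{n} C(n, k) 3^k = (1 + 3)^n by the binomial theorem.
For n = 56: (1 + 3)^56 = 4^56 = 5192296858534827628530496329220096.

5192296858534827628530496329220096


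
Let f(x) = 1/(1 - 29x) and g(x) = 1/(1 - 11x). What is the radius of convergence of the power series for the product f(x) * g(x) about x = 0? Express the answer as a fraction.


The radius of 1/(1 - 29x) is 1/29 (nearest singularity at x = 1/29), and the radius of 1/(1 - 11x) is 1/11.
The product f(x)*g(x) = 1/((1 - 29x)(1 - 11x)) has singularities at both 1/29 and 1/11, so its radius of convergence is the distance to the nearest one:
min(1/29, 1/11) = 1/29.

1/29


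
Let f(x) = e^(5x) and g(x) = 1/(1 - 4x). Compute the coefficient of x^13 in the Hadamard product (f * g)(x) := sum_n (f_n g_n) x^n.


Expanding: f_k = 5^k/k! (from e^(5x)) and g_k = 4^k (from 1/(1 - 4x)). So the Hadamard coefficient (f * g)_k = 5^k 4^k / k! = (20)^k / k!.
For k = 13: 20^13/13! = 81920000000000000/6227020800 = 3200000000000/243243.

3200000000000/243243


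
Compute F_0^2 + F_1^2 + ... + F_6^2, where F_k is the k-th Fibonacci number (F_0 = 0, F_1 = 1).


There is a standard identity sum_{k=0}^{N} F_k^2 = F_N * F_{N+1} (proved inductively from the telescoping relation F_k^2 = F_k F_{k+1} - F_{k-1} F_k). Then
sum_{k=0}^{6} F_k^2 = F_6 F_7 - F_0 F_0.
Computing: F_6 = 8, F_7 = 13.
Sum = 8 * 13 = 104.

104


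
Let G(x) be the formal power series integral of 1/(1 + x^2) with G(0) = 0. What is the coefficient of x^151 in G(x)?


1/(1 + x^2) = sum_{j>=0} (-1)^j x^(2j). Integrating termwise with G(0) = 0:
G(x) = sum_{j>=0} (-1)^j x^(2j+1) / (2j+1) = arctan(x).
Only odd powers are nonzero. For x^151 write 151 = 2*75 + 1, giving
(-1)^75 / 151 = -1/151 = -1/151.

-1/151


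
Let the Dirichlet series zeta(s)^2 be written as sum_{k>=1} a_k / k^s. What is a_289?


The Dirichlet convolution of the constant function 1 with itself gives (1 * 1)(k) = sum_{d | k} 1 = d(k), the number of positive divisors of k.
Since zeta(s) = sum_{k>=1} 1/k^s, we have zeta(s)^2 = sum_{k>=1} d(k)/k^s, so a_k = d(k).
For k = 289: the divisors are 1, 17, 289.
Count = 3.

3


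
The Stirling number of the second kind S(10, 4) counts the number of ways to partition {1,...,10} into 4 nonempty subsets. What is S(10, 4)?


Using the explicit formula S(n,k) = (1/k!) sum_{j=0}^{k} (-1)^(k-j) C(k,j) j^n:
S(10, 4) = 34105
Equivalently, S(n,k) is n! times the coefficient of x^n in the EGF (e^x - 1)^k / k!.

34105


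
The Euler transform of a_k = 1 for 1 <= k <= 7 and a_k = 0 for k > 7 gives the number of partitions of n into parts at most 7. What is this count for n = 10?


Partitions of 10 into parts at most 7:
Using generating function (1-x)^(-1)(1-x^2)^(-1)...(1-x^7)^(-1),
the coefficient of x^10 = 38

38


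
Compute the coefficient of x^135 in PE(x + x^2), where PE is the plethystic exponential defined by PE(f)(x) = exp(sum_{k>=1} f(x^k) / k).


With f(x) = x + x^2, the exponent is sum_{k>=1} (x^k + x^(2k)) / k = -ln(1 - x) - ln(1 - x^2). Exponentiating:
PE(x + x^2) = 1 / ((1 - x)(1 - x^2)).
This is the generating function for partitions of n into parts of size 1 or 2. The number of 2's can be any j in 0..67, and the rest are 1's, so
[x^135] = floor(135/2) + 1 = 68.

68


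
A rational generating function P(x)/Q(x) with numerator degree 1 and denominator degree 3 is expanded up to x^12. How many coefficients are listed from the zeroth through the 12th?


Expanding up to x^12 gives the coefficients for x^0, x^1, ..., x^12.
That is 12 + 1 = 13 coefficients in total.

13


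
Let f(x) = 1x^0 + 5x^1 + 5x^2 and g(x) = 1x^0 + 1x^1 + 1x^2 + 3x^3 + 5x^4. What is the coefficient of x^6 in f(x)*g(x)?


Cauchy product at x^6:
5*5
= 25

25


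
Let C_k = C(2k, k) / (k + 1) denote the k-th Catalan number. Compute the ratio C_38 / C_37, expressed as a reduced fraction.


Using C_k = (2k)! / (k! (k+1)!), the ratio C_{k+1}/C_k simplifies to
C_{k+1}/C_k = [(2k+2)! / ((k+1)! (k+2)!)] * [k! (k+1)! / (2k)!]
 = (2k+2)(2k+1) / ((k+1)(k+2)) = 2(2k+1) / (k+2).
For k = 37: 2(2*37 + 1) / (37 + 2) = 150/39 = 50/13.

50/13


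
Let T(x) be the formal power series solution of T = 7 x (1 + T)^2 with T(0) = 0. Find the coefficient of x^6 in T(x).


Apply the Lagrange inversion formula: if T = 7 x * phi(T) with phi(t) = (1 + t)^2, then [x^n] T = 7^n * (1/n) [t^(n-1)] phi(t)^n = 7^n * (1/n) [t^(n-1)] (1 + t)^(2n) = 7^n * (1/n) C(2n, n-1).
Using the identity C(2n, n-1) = C(2n, n) * n / (n+1), the unscaled factor equals C(2n, n) / (n+1) = C_n, the n-th Catalan number.
For n = 6: C_6 = C(12, 6) / 7 = 924/7 = 132.
With the 7^6 = 117649 factor, the coefficient is 117649 * 132 = 15529668.

15529668


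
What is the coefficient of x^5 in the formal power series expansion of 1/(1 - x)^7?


The expansion 1/(1 - x)^r = sum_{k>=0} C(k + r - 1, r - 1) x^k follows from the multiset / negative-binomial theorem (or from repeated differentiation of the geometric series).
For r = 7 and k = 5:
C(11, 6) = 39916800 / (720 * 120) = 462.

462


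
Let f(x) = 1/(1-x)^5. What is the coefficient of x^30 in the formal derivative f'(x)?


Differentiate: d/dx [ 1/(1-x)^r ] = r / (1-x)^(r+1).
Here r = 5, so f'(x) = 5 / (1-x)^6.
The expansion of 1/(1-x)^(r+1) has coefficient of x^n equal to C(n+r, r).
So the coefficient of x^30 in f'(x) is
5 * C(35, 5) = 5 * 324632 = 1623160

1623160


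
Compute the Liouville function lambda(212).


The Liouville function is lambda(k) = (-1)^Omega(k), where Omega(k) counts the prime factors of k with multiplicity.
Factoring: 212 = 2 * 2 * 53, so Omega(212) = 3.
lambda(212) = (-1)^3 = -1.

-1


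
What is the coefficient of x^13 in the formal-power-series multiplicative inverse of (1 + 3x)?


The inverse is 1/(1 + 3x). Apply the geometric identity 1/(1 - y) = sum_{k>=0} y^k with y = -3x:
1/(1 + 3x) = sum_{k>=0} (-3)^k x^k.
So the coefficient of x^13 is (-3)^13 = -1594323.

-1594323


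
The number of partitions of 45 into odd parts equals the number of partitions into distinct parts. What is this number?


Computing partitions of 45 into odd parts (1, 3, 5, ...):
Using the generating function prod_{k>=0} 1/(1-x^(2k+1)),
the count is 2048

2048


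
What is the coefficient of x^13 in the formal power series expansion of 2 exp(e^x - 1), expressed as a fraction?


exp(e^x - 1) is the exponential generating function for the Bell numbers Bell_k: exp(e^x - 1) = sum_{k>=0} Bell_k x^k / k!.
So the coefficient of x^13 in 2 exp(e^x - 1) is 2 Bell_13 / 13!.
Computing: Bell_13 = 27644437 and 13! = 6227020800, giving
2 * 27644437/6227020800 = 27644437/3113510400.

27644437/3113510400


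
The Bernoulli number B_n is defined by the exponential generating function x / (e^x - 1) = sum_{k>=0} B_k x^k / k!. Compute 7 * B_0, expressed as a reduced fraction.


Bernoulli numbers can also be computed recursively via B_0 = 1 and sum_{j=0}^{m} C(m+1, j) B_j = 0 for m >= 1. Odd-index Bernoulli numbers vanish for k >= 3.
Computing B_0 = 1, so 7 * B_0 = 7 * 1 = 7.

7


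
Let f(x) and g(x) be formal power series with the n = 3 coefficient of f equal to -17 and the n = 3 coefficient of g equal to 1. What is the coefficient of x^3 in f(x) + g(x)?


Addition of formal power series is termwise.
The coefficient of x^3 in f + g = -17 + 1
= -16

-16


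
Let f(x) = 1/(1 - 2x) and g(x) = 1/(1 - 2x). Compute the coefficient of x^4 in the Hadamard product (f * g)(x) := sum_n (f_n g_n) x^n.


f has coefficients f_k = 2^k and g has coefficients g_k = 2^k, so the Hadamard product has coefficient (f*g)_k = 2^k * 2^k = 4^k.
For k = 4: 4^4 = 256.

256


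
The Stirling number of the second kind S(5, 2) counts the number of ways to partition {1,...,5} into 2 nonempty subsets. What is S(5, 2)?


Using the explicit formula S(n,k) = (1/k!) sum_{j=0}^{k} (-1)^(k-j) C(k,j) j^n:
S(5, 2) = 15
Equivalently, S(n,k) is n! times the coefficient of x^n in the EGF (e^x - 1)^k / k!.

15


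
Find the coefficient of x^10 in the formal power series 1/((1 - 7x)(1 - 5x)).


By partial fractions or Cauchy convolution:
The coefficient equals sum_{k=0}^{10} 7^k * 5^(10-k).
= 964249309

964249309


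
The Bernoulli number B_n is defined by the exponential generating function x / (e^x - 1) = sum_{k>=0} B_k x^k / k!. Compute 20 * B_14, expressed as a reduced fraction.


Bernoulli numbers can also be computed recursively via B_0 = 1 and sum_{j=0}^{m} C(m+1, j) B_j = 0 for m >= 1. Odd-index Bernoulli numbers vanish for k >= 3.
Computing B_14 = 7/6, so 20 * B_14 = 20 * 7/6 = 70/3.

70/3


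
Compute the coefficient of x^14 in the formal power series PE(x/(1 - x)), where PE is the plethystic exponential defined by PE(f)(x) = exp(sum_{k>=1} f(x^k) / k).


For f(x) = x/(1 - x) we have
sum_{k>=1} f(x^k) / k = sum_{k>=1} (1/k) * x^k / (1 - x^k) = sum_{k, m >= 1} x^(k m) / k,
which after exponentiating simplifies to
PE(x/(1 - x)) = prod_{k>=1} 1 / (1 - x^k).
This is the generating function for the partition function p(n), so the coefficient of x^14 is p(14).
Computing p(14) by dynamic programming over parts 1, 2, ..., 14: p(14) = 135.

135


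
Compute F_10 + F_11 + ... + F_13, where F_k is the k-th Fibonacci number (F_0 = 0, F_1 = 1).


Use the identity sum_{k=0}^{N} F_k = F_{N+2} - 1 (which follows from F_{k+2} - F_{k+1} = F_k). Then
sum_{k=10}^{13} F_k = (F_{15} - 1) - (F_{11} - 1) = F_{15} - F_{11}.
Computing: F_{15} = 610, F_{11} = 89, so
Sum = 610 - 89 = 521.

521


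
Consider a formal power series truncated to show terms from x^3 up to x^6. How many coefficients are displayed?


From x^3 to x^6 inclusive, the count is 6 - 3 + 1 = 4.

4


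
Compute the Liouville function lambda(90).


The Liouville function is lambda(k) = (-1)^Omega(k), where Omega(k) counts the prime factors of k with multiplicity.
Factoring: 90 = 2 * 3 * 3 * 5, so Omega(90) = 4.
lambda(90) = (-1)^4 = 1.

1


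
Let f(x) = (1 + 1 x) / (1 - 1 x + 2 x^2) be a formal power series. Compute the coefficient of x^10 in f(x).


Write f(x) = sum_{k>=0} a_k x^k. Multiplying both sides by 1 - 1 x + 2 x^2 gives
(1 - 1 x + 2 x^2) sum_{k>=0} a_k x^k = 1 + 1 x.
Matching coefficients:
 x^0: a_0 = 1
 x^1: a_1 - 1 a_0 = 1  =>  a_1 = 1*1 + 1 = 2
 x^k (k >= 2): a_k = 1 a_{k-1} - 2 a_{k-2}.
Iterating: a_2 = 0, a_3 = -4, a_4 = -4, a_5 = 4, a_6 = 12, a_7 = 4, a_8 = -20, a_9 = -28, a_10 = 12.
So the coefficient of x^10 is 12.

12


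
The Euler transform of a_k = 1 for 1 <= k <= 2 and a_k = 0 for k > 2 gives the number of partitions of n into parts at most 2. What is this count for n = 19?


Partitions of 19 into parts at most 2:
Using generating function (1-x)^(-1)(1-x^2)^(-1),
the coefficient of x^19 = 10

10


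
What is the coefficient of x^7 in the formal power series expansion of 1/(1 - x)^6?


The negative binomial / multiset identity is
1/(1 - x)^r = sum_{k>=0} C(k + r - 1, r - 1) x^k.
Here r = 6 and k = 7, so the coefficient is
C(7 + 5, 5) = C(12, 5)
= 792

792


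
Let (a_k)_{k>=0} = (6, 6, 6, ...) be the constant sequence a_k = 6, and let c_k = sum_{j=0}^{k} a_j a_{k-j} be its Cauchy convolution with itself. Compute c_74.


Since a_j = 6 for all j >= 0, the convolution sum becomes
c_k = sum_{j=0}^{k} 6 * 6 = 36 * (k + 1).
Equivalently, the generating function of (a_k) is 6/(1 - x) and its square is 36/(1 - x)^2 = sum_{k>=0} 36(k + 1) x^k.
For k = 74: 36 * 75 = 2700.

2700


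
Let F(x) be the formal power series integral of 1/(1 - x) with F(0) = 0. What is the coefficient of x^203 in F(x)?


1/(1 - x) = sum_{k>=0} x^k. Integrating termwise and using F(0) = 0 gives
F(x) = sum_{k>=0} x^(k+1) / (k+1) = sum_{m>=1} x^m / m = -ln(1 - x).
So the coefficient of x^203 is 1/203 = 1/203.

1/203


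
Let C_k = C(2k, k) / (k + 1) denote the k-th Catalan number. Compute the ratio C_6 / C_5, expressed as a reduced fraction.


Using C_k = (2k)! / (k! (k+1)!), the ratio C_{k+1}/C_k simplifies to
C_{k+1}/C_k = [(2k+2)! / ((k+1)! (k+2)!)] * [k! (k+1)! / (2k)!]
 = (2k+2)(2k+1) / ((k+1)(k+2)) = 2(2k+1) / (k+2).
For k = 5: 2(2*5 + 1) / (5 + 2) = 22/7 = 22/7.

22/7


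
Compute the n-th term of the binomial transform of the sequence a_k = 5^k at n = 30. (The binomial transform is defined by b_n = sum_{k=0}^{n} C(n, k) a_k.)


With a_k = 5^k, b_n = sum_{k=0}^{n} C(n, k) 5^k = (1 + 5)^n by the binomial theorem.
For n = 30: (1 + 5)^30 = 6^30 = 221073919720733357899776.

221073919720733357899776


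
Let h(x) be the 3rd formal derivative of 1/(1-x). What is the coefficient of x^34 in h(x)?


Differentiating 3 times: d^3/dx^3 [1/(1-x)] = 3!/(1-x)^4.
The expansion 1/(1-x)^4 = sum_{k>=0} C(k+3, 3) x^k, so the coefficient of x^n in 3!/(1-x)^4 is 3! * C(n+3, 3).
For n = 34: 6 * C(37, 3) = 6 * 7770 = 46620

46620


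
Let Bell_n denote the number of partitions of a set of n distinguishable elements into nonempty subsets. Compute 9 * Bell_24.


Bell_24 can be computed from the Bell triangle or from Dobinski's identity Bell_n = (1/e) * sum_{k>=0} k^n / k!.
Computing Bell_24 = 445958869294805289.
Then 9 * 445958869294805289 = 4013629823653247601.

4013629823653247601
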